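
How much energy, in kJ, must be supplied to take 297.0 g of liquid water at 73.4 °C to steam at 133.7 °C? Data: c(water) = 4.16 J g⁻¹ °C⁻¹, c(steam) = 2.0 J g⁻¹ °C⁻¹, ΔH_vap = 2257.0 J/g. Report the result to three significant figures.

q = 723 kJ

q1 (heat water 73.4→100.0 °C): 297.0 × 4.16 × 26.6 = 32865 J
q2 (vaporize at 100 °C): 297.0 × 2257.0 = 670329 J
q3 (heat steam 100.0→133.7 °C): 297.0 × 2.0 × 33.7 = 20018 J
Total: 32865 + 670329 + 20018 = 723212 J = 723 kJ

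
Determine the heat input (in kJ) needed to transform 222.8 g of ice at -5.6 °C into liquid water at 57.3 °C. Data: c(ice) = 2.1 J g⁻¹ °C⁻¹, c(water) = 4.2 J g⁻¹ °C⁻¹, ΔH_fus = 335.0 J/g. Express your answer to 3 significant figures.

q = 131 kJ

q1 (heat ice -5.6→0.0 °C): 222.8 × 2.1 × 5.6 = 2620 J
q2 (melt at 0 °C): 222.8 × 335.0 = 74638 J
q3 (heat water 0.0→57.3 °C): 222.8 × 4.2 × 57.3 = 53619 J
Total: 2620 + 74638 + 53619 = 130877 J = 131 kJ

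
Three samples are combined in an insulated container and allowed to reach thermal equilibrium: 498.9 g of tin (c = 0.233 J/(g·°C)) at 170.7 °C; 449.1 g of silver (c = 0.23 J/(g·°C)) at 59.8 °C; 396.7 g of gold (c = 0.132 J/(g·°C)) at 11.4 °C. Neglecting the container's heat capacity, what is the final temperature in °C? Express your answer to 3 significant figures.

Σ mᵢcᵢ(T − Tᵢ) = 0  ⇒  T = Σ mᵢcᵢTᵢ / Σ mᵢcᵢ
Σ mᵢcᵢ = 498.9×0.233 + 449.1×0.23 + 396.7×0.132 = 271.9011
Σ mᵢcᵢTᵢ = 116.2437×170.7 + 103.293×59.8 + 52.3644×11.4 = 26617
T = 26617 / 271.9011 = 97.89 °C

T_f = 97.9 °C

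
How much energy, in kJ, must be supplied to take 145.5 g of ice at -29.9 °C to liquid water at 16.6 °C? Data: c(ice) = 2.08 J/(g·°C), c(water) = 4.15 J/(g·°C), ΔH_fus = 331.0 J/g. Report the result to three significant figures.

q = 67.2 kJ

q1 (heat ice -29.9→0.0 °C): 145.5 × 2.08 × 29.9 = 9049 J
q2 (melt at 0 °C): 145.5 × 331.0 = 48161 J
q3 (heat water 0.0→16.6 °C): 145.5 × 4.15 × 16.6 = 10023 J
Total: 9049 + 48161 + 10023 = 67233 J = 67.2 kJ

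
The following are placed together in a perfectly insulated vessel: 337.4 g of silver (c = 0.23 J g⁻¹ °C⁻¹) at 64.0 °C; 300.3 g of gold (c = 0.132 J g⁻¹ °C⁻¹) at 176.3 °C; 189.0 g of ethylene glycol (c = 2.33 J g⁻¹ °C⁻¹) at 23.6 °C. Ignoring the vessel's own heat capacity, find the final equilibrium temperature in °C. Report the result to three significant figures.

T_f = 40.1 °C

Σ mᵢcᵢ(T − Tᵢ) = 0  ⇒  T = Σ mᵢcᵢTᵢ / Σ mᵢcᵢ
Σ mᵢcᵢ = 337.4×0.23 + 300.3×0.132 + 189.0×2.33 = 557.6116
Σ mᵢcᵢTᵢ = 77.602×64.0 + 39.6396×176.3 + 440.37×23.6 = 22348
T = 22348 / 557.6116 = 40.08 °C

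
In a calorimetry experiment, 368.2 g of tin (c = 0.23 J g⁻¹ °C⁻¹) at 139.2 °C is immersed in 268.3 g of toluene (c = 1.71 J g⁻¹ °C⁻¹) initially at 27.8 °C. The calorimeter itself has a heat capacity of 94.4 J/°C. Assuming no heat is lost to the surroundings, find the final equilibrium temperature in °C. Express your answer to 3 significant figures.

T_f = 42.6 °C

Heat lost by tin = heat gained by toluene + calorimeter.
(368.2)(0.23)(139.2 − T) = [(268.3)(1.71) + 94.4](T − 27.8)
84.686 (139.2 − T) = 553.193 (T − 27.8)
11788 − 84.686 T = 553.193 T − 15379
27167 = 637.879 T
T = 42.59 °C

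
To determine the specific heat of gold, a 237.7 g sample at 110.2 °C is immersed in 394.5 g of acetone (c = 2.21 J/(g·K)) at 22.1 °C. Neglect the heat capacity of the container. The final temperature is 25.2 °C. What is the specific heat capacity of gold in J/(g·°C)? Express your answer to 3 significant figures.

q_gained = (394.5 × 2.21) × (25.2 − 22.1) = 2703 J
q_lost = 237.7 × c × (110.2 − 25.2) = 20204.5 c
Set equal: c = 2703 / 20204.5 = 0.134 J/(g·°C)

c = 0.134 J/(g·°C)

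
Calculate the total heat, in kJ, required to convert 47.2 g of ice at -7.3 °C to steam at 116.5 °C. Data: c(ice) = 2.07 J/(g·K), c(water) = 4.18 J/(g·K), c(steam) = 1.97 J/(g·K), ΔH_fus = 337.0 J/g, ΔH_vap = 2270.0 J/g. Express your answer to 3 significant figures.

q1 (heat ice -7.3→0.0 °C): 47.2 × 2.07 × 7.3 = 713 J
q2 (melt at 0 °C): 47.2 × 337.0 = 15906 J
q3 (heat water 0.0→100.0 °C): 47.2 × 4.18 × 100.0 = 19730 J
q4 (vaporize at 100 °C): 47.2 × 2270.0 = 107144 J
q5 (heat steam 100.0→116.5 °C): 47.2 × 1.97 × 16.5 = 1534 J
Total: 713 + 15906 + 19730 + 107144 + 1534 = 145027 J = 145 kJ

q = 145 kJ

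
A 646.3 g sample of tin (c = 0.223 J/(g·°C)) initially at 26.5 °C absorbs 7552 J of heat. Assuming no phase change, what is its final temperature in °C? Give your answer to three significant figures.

ΔT = q / (m c) = 7552 / (646.3 × 0.223) = 52.40 °C
T_f = 26.5 + 52.40 = 78.90 °C

T_f = 78.9 °C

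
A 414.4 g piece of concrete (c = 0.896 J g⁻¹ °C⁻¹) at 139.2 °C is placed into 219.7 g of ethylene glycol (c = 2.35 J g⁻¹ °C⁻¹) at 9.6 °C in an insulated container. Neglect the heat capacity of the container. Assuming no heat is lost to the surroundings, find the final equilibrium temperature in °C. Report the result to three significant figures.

Heat lost by concrete = heat gained by ethylene glycol.
(414.4)(0.896)(139.2 − T) = (219.7)(2.35)(T − 9.6)
371.3024 (139.2 − T) = 516.295 (T − 9.6)
51685 − 371.3024 T = 516.295 T − 4956.4
56641.4 = 887.5974 T
T = 63.81 °C

T_f = 63.8 °C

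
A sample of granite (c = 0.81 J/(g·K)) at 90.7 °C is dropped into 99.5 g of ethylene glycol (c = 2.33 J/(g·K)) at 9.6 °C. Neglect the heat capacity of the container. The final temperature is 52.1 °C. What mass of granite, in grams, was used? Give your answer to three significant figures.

m = 315 g

q_gained = (99.5 × 2.33) × (52.1 − 9.6) = 9853 J
q_lost = m × 0.81 × (90.7 − 52.1) = 31.266 m
m = 9853 / 31.266 = 315 g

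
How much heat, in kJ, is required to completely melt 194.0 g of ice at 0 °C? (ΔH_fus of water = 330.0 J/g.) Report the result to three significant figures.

q = 64.0 kJ

q = m × ΔH_fus = 194.0 × 330.0 = 64020 J = 64.0 kJ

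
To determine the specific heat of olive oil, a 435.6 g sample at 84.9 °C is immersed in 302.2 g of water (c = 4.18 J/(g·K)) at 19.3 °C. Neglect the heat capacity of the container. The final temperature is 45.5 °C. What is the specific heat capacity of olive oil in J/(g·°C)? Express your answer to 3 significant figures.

q_gained = (302.2 × 4.18) × (45.5 − 19.3) = 33100 J
q_lost = 435.6 × c × (84.9 − 45.5) = 17162.64 c
Set equal: c = 33100 / 17162.64 = 1.93 J/(g·°C)

c = 1.93 J/(g·°C)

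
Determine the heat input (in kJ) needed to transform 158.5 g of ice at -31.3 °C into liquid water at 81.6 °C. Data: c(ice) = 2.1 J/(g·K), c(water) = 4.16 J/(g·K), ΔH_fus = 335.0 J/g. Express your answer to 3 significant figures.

q = 117 kJ

q1 (heat ice -31.3→0.0 °C): 158.5 × 2.1 × 31.3 = 10418 J
q2 (melt at 0 °C): 158.5 × 335.0 = 53098 J
q3 (heat water 0.0→81.6 °C): 158.5 × 4.16 × 81.6 = 53804 J
Total: 10418 + 53098 + 53804 = 117320 J = 117 kJ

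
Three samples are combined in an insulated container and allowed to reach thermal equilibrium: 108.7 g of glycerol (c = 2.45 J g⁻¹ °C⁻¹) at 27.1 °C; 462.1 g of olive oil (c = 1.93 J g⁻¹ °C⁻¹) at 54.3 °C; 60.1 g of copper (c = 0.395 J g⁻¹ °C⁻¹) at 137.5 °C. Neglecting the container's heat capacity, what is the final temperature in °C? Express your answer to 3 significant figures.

Σ mᵢcᵢ(T − Tᵢ) = 0  ⇒  T = Σ mᵢcᵢTᵢ / Σ mᵢcᵢ
Σ mᵢcᵢ = 108.7×2.45 + 462.1×1.93 + 60.1×0.395 = 1181.9075
Σ mᵢcᵢTᵢ = 266.315×27.1 + 891.853×54.3 + 23.7395×137.5 = 58909
T = 58909 / 1181.9075 = 49.84 °C

T_f = 49.8 °C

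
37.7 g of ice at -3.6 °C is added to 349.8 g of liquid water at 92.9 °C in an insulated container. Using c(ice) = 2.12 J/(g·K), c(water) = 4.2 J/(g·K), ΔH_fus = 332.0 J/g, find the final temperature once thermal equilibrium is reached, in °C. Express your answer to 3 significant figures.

T_f = 76.0 °C

Heat to bring ice to 0 °C and melt it: q₁ = 37.7×2.12×3.6 + 37.7×332.0 = 12804 J
Heat the water can supply cooling to 0 °C: 349.8×4.2×92.9 = 136485 J > q₁, so all ice melts.
Energy balance: 349.8×4.2×(92.9 − T) = 12804 + 37.7×4.2×(T − 0)
1469.16(92.9 − T) = 12804 + 158.34 T
136485 − 12804 = 1627.50 T
T = 123681 / 1627.50 = 75.99 °C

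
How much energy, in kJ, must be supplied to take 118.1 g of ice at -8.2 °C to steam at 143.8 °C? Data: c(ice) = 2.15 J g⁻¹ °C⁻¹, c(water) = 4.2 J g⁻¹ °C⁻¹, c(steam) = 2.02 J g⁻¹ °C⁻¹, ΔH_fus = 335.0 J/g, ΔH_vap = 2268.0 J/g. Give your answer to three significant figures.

q1 (heat ice -8.2→0.0 °C): 118.1 × 2.15 × 8.2 = 2082 J
q2 (melt at 0 °C): 118.1 × 335.0 = 39564 J
q3 (heat water 0.0→100.0 °C): 118.1 × 4.2 × 100.0 = 49602 J
q4 (vaporize at 100 °C): 118.1 × 2268.0 = 267851 J
q5 (heat steam 100.0→143.8 °C): 118.1 × 2.02 × 43.8 = 10449 J
Total: 2082 + 39564 + 49602 + 267851 + 10449 = 369548 J = 370 kJ

q = 370 kJ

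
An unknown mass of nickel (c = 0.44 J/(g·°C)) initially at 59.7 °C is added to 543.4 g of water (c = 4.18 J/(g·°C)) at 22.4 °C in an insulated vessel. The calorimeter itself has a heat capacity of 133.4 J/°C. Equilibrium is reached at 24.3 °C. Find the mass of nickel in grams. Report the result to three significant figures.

q_gained = (543.4 × 4.18 + 133.4) × (24.3 − 22.4) = 4569 J
q_lost = m × 0.44 × (59.7 − 24.3) = 15.576 m
m = 4569 / 15.576 = 293 g

m = 293 g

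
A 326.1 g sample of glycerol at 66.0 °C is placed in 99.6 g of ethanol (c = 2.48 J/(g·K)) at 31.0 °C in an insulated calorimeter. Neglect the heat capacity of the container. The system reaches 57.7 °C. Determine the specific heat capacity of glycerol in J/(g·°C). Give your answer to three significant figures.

q_gained = (99.6 × 2.48) × (57.7 − 31.0) = 6595 J
q_lost = 326.1 × c × (66.0 − 57.7) = 2706.63 c
Set equal: c = 6595 / 2706.63 = 2.44 J/(g·°C)

c = 2.44 J/(g·°C)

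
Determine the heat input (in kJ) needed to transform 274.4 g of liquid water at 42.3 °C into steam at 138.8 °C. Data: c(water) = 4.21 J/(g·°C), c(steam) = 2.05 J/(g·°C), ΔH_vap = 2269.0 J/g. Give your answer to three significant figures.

q = 711 kJ

q1 (heat water 42.3→100.0 °C): 274.4 × 4.21 × 57.7 = 66656 J
q2 (vaporize at 100 °C): 274.4 × 2269.0 = 622614 J
q3 (heat steam 100.0→138.8 °C): 274.4 × 2.05 × 38.8 = 21826 J
Total: 66656 + 622614 + 21826 = 711096 J = 711 kJ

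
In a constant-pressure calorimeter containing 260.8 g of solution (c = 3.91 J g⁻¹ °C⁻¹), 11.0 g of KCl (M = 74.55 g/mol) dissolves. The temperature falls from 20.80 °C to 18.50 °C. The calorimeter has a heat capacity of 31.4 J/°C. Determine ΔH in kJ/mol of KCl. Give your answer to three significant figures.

ΔH = 16.4 kJ/mol

|ΔT| = |18.50 − 20.80| = 2.30 °C
|q_surr| = (260.8 × 3.91 + 31.4) × 2.30 = 1051.128 × 2.30 = 2418 J
n(KCl) = 11.0 / 74.55 = 0.1476 mol
Temperature fell, so q_rxn = +|q_surr| = 2.418 kJ
ΔH = q_rxn / n = 16.38 kJ/mol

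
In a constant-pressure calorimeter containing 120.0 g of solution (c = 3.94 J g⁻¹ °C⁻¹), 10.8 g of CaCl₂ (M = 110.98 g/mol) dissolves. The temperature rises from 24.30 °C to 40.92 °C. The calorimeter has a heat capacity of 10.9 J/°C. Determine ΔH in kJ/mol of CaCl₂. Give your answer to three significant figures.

|ΔT| = |40.92 − 24.30| = 16.62 °C
|q_surr| = (120.0 × 3.94 + 10.9) × 16.62 = 483.7 × 16.62 = 8039 J
n(CaCl₂) = 10.8 / 110.98 = 0.09731 mol
Temperature rose, so q_rxn = −|q_surr| = -8.039 kJ
ΔH = q_rxn / n = -82.61 kJ/mol

ΔH = -82.6 kJ/mol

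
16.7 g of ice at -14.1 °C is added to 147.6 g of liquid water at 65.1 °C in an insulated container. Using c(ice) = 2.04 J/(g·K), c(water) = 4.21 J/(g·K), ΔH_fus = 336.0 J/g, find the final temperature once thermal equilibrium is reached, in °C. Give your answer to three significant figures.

Heat to bring ice to 0 °C and melt it: q₁ = 16.7×2.04×14.1 + 16.7×336.0 = 6091.6 J
Heat the water can supply cooling to 0 °C: 147.6×4.21×65.1 = 40452.9 J > q₁, so all ice melts.
Energy balance: 147.6×4.21×(65.1 − T) = 6091.6 + 16.7×4.21×(T − 0)
621.396(65.1 − T) = 6091.6 + 70.307 T
40452.9 − 6091.6 = 691.703 T
T = 34361.3 / 691.703 = 49.68 °C

T_f = 49.7 °C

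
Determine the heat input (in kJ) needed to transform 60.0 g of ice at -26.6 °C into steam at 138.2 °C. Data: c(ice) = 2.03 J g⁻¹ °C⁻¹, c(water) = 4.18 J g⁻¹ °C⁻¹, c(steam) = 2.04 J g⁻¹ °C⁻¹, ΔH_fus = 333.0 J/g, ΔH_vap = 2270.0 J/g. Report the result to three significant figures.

q = 189 kJ

q1 (heat ice -26.6→0.0 °C): 60.0 × 2.03 × 26.6 = 3240 J
q2 (melt at 0 °C): 60.0 × 333.0 = 19980 J
q3 (heat water 0.0→100.0 °C): 60.0 × 4.18 × 100.0 = 25080 J
q4 (vaporize at 100 °C): 60.0 × 2270.0 = 136200 J
q5 (heat steam 100.0→138.2 °C): 60.0 × 2.04 × 38.2 = 4676 J
Total: 3240 + 19980 + 25080 + 136200 + 4676 = 189176 J = 189 kJ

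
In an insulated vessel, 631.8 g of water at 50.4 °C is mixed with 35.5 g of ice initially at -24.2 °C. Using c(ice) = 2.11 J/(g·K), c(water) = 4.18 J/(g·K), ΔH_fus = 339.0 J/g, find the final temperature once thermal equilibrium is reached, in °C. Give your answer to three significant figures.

T_f = 42.8 °C

Heat to bring ice to 0 °C and melt it: q₁ = 35.5×2.11×24.2 + 35.5×339.0 = 13847 J
Heat the water can supply cooling to 0 °C: 631.8×4.18×50.4 = 133103 J > q₁, so all ice melts.
Energy balance: 631.8×4.18×(50.4 − T) = 13847 + 35.5×4.18×(T − 0)
2640.924(50.4 − T) = 13847 + 148.39 T
133103 − 13847 = 2789.314 T
T = 119256 / 2789.314 = 42.75 °C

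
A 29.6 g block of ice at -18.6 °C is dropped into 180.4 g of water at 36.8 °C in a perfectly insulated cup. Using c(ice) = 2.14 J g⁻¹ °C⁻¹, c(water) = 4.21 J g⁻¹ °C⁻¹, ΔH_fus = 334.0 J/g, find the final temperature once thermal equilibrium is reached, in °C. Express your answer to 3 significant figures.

Heat to bring ice to 0 °C and melt it: q₁ = 29.6×2.14×18.6 + 29.6×334.0 = 11065 J
Heat the water can supply cooling to 0 °C: 180.4×4.21×36.8 = 27949.0 J > q₁, so all ice melts.
Energy balance: 180.4×4.21×(36.8 − T) = 11065 + 29.6×4.21×(T − 0)
759.484(36.8 − T) = 11065 + 124.616 T
27949.0 − 11065 = 884.100 T
T = 16884.0 / 884.100 = 19.10 °C

T_f = 19.1 °C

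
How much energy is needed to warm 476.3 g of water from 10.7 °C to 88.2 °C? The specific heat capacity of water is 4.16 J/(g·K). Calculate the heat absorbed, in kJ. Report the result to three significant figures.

q = 154 kJ

q = m c ΔT = 476.3 × 4.16 × (88.2 − 10.7)
q = 476.3 × 4.16 × 77.5 = 153600 J = 154 kJ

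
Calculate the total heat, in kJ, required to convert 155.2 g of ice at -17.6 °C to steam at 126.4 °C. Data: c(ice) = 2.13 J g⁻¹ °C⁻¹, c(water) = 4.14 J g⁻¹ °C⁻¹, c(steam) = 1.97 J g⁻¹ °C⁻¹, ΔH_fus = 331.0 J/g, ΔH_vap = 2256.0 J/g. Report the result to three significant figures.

q1 (heat ice -17.6→0.0 °C): 155.2 × 2.13 × 17.6 = 5818 J
q2 (melt at 0 °C): 155.2 × 331.0 = 51371 J
q3 (heat water 0.0→100.0 °C): 155.2 × 4.14 × 100.0 = 64253 J
q4 (vaporize at 100 °C): 155.2 × 2256.0 = 350131 J
q5 (heat steam 100.0→126.4 °C): 155.2 × 1.97 × 26.4 = 8072 J
Total: 5818 + 51371 + 64253 + 350131 + 8072 = 479645 J = 480 kJ

q = 480 kJ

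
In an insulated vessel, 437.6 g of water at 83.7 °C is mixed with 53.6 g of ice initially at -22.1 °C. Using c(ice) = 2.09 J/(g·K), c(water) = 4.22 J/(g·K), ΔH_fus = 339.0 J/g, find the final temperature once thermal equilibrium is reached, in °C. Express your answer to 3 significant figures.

T_f = 64.6 °C

Heat to bring ice to 0 °C and melt it: q₁ = 53.6×2.09×22.1 + 53.6×339.0 = 20646 J
Heat the water can supply cooling to 0 °C: 437.6×4.22×83.7 = 154566 J > q₁, so all ice melts.
Energy balance: 437.6×4.22×(83.7 − T) = 20646 + 53.6×4.22×(T − 0)
1846.672(83.7 − T) = 20646 + 226.192 T
154566 − 20646 = 2072.864 T
T = 133920 / 2072.864 = 64.61 °C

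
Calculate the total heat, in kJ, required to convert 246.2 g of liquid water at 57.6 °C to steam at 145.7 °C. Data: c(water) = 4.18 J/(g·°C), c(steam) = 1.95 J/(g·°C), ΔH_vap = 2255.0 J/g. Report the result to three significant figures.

q1 (heat water 57.6→100.0 °C): 246.2 × 4.18 × 42.4 = 43635 J
q2 (vaporize at 100 °C): 246.2 × 2255.0 = 555181 J
q3 (heat steam 100.0→145.7 °C): 246.2 × 1.95 × 45.7 = 21940 J
Total: 43635 + 555181 + 21940 = 620756 J = 621 kJ

q = 621 kJ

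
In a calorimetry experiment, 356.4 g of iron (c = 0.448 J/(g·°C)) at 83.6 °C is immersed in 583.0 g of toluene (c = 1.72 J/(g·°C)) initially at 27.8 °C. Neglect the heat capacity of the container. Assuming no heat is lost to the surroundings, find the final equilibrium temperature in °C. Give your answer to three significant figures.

T_f = 35.5 °C

Heat lost by iron = heat gained by toluene.
(356.4)(0.448)(83.6 − T) = (583.0)(1.72)(T − 27.8)
159.6672 (83.6 − T) = 1002.76 (T − 27.8)
13348 − 159.6672 T = 1002.76 T − 27877
41225 = 1162.4272 T
T = 35.46 °C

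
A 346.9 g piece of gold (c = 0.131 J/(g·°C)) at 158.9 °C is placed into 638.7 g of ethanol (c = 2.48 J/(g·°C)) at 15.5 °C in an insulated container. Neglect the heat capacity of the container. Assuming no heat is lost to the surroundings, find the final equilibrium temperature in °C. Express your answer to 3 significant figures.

T_f = 19.5 °C

Heat lost by gold = heat gained by ethanol.
(346.9)(0.131)(158.9 − T) = (638.7)(2.48)(T − 15.5)
45.4439 (158.9 − T) = 1583.976 (T − 15.5)
7221.0 − 45.4439 T = 1583.976 T − 24552
31773.0 = 1629.4199 T
T = 19.50 °C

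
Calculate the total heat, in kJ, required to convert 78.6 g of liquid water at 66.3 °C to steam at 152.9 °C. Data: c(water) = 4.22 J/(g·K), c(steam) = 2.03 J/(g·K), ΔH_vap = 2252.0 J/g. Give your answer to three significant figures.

q = 197 kJ

q1 (heat water 66.3→100.0 °C): 78.6 × 4.22 × 33.7 = 11178 J
q2 (vaporize at 100 °C): 78.6 × 2252.0 = 177007 J
q3 (heat steam 100.0→152.9 °C): 78.6 × 2.03 × 52.9 = 8441 J
Total: 11178 + 177007 + 8441 = 196626 J = 197 kJ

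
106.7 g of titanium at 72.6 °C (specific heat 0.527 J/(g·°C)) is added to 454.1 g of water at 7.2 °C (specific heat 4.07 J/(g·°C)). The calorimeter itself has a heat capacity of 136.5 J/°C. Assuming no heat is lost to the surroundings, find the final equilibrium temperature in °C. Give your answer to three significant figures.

T_f = 9.00 °C

Heat lost by titanium = heat gained by water + calorimeter.
(106.7)(0.527)(72.6 − T) = [(454.1)(4.07) + 136.5](T − 7.2)
56.2309 (72.6 − T) = 1984.687 (T − 7.2)
4082.4 − 56.2309 T = 1984.687 T − 14290
18372.4 = 2040.9179 T
T = 9.002 °C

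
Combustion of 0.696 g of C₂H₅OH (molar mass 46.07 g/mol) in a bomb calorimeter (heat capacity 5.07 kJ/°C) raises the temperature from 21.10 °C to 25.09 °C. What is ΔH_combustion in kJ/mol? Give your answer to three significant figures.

ΔH = -1340 kJ/mol

ΔT = 25.09 − 21.10 = 3.99 °C
q_cal = C_cal × ΔT = 5.07 × 3.99 = 20.2293 kJ
n = 0.696 / 46.07 = 0.01511 mol
q_rxn = −q_cal = -20.2293 kJ
ΔH = -20.2293 / 0.01511 = -1339 kJ/mol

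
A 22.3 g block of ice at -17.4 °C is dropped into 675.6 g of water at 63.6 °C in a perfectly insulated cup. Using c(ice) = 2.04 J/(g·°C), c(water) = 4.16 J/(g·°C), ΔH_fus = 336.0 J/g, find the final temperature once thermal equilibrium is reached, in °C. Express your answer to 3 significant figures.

Heat to bring ice to 0 °C and melt it: q₁ = 22.3×2.04×17.4 + 22.3×336.0 = 8284.4 J
Heat the water can supply cooling to 0 °C: 675.6×4.16×63.6 = 178748 J > q₁, so all ice melts.
Energy balance: 675.6×4.16×(63.6 − T) = 8284.4 + 22.3×4.16×(T − 0)
2810.496(63.6 − T) = 8284.4 + 92.768 T
178748 − 8284.4 = 2903.264 T
T = 170463.6 / 2903.264 = 58.71 °C

T_f = 58.7 °C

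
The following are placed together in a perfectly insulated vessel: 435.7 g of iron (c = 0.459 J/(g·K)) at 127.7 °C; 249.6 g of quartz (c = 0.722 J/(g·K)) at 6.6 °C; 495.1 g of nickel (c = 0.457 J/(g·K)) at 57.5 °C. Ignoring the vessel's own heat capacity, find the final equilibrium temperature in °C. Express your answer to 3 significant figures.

Σ mᵢcᵢ(T − Tᵢ) = 0  ⇒  T = Σ mᵢcᵢTᵢ / Σ mᵢcᵢ
Σ mᵢcᵢ = 435.7×0.459 + 249.6×0.722 + 495.1×0.457 = 606.4582
Σ mᵢcᵢTᵢ = 199.9863×127.7 + 180.2112×6.6 + 226.2607×57.5 = 39738
T = 39738 / 606.4582 = 65.52 °C

T_f = 65.5 °C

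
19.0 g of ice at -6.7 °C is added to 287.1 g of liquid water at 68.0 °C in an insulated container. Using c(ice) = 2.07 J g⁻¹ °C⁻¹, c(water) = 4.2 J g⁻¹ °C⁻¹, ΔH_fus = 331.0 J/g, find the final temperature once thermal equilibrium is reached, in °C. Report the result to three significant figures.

Heat to bring ice to 0 °C and melt it: q₁ = 19.0×2.07×6.7 + 19.0×331.0 = 6552.5 J
Heat the water can supply cooling to 0 °C: 287.1×4.2×68.0 = 81995.8 J > q₁, so all ice melts.
Energy balance: 287.1×4.2×(68.0 − T) = 6552.5 + 19.0×4.2×(T − 0)
1205.82(68.0 − T) = 6552.5 + 79.8 T
81995.8 − 6552.5 = 1285.62 T
T = 75443.3 / 1285.62 = 58.68 °C

T_f = 58.7 °C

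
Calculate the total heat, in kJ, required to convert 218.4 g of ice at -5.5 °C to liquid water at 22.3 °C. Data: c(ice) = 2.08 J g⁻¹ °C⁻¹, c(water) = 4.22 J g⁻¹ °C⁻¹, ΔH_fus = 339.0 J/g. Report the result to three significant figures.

q1 (heat ice -5.5→0.0 °C): 218.4 × 2.08 × 5.5 = 2498 J
q2 (melt at 0 °C): 218.4 × 339.0 = 74038 J
q3 (heat water 0.0→22.3 °C): 218.4 × 4.22 × 22.3 = 20553 J
Total: 2498 + 74038 + 20553 = 97089 J = 97.1 kJ

q = 97.1 kJ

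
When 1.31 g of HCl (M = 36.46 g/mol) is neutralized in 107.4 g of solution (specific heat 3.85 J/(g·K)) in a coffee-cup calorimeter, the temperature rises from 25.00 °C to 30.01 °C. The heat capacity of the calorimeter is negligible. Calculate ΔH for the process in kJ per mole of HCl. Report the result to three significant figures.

|ΔT| = |30.01 − 25.00| = 5.01 °C
|q_surr| = (107.4 × 3.85) × 5.01 = 413.49 × 5.01 = 2072 J
n(HCl) = 1.31 / 36.46 = 0.03593 mol
Temperature rose, so q_rxn = −|q_surr| = -2.072 kJ
ΔH = q_rxn / n = -57.67 kJ/mol

ΔH = -57.7 kJ/mol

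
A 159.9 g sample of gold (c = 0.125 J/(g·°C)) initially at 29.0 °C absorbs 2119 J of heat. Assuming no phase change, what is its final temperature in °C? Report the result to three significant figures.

T_f = 135 °C

ΔT = q / (m c) = 2119 / (159.9 × 0.125) = 106.0 °C
T_f = 29.0 + 106.0 = 135.0 °C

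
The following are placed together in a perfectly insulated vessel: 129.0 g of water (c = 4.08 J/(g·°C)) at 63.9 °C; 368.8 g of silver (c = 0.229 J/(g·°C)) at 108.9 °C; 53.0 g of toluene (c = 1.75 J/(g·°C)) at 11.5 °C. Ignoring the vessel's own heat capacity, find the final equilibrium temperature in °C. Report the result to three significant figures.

Σ mᵢcᵢ(T − Tᵢ) = 0  ⇒  T = Σ mᵢcᵢTᵢ / Σ mᵢcᵢ
Σ mᵢcᵢ = 129.0×4.08 + 368.8×0.229 + 53.0×1.75 = 703.5252
Σ mᵢcᵢTᵢ = 526.32×63.9 + 84.4552×108.9 + 92.75×11.5 = 43896
T = 43896 / 703.5252 = 62.39 °C

T_f = 62.4 °C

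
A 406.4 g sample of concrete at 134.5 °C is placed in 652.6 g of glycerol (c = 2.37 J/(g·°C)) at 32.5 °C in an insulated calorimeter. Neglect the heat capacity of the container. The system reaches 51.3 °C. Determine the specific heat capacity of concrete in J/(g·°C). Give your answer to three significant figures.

c = 0.860 J/(g·°C)

q_gained = (652.6 × 2.37) × (51.3 − 32.5) = 29080 J
q_lost = 406.4 × c × (134.5 − 51.3) = 33812.48 c
Set equal: c = 29080 / 33812.48 = 0.860 J/(g·°C)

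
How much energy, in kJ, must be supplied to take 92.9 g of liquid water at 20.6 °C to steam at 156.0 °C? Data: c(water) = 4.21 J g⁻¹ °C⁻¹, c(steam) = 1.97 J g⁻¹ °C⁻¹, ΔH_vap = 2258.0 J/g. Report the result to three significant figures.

q = 251 kJ

q1 (heat water 20.6→100.0 °C): 92.9 × 4.21 × 79.4 = 31054 J
q2 (vaporize at 100 °C): 92.9 × 2258.0 = 209768 J
q3 (heat steam 100.0→156.0 °C): 92.9 × 1.97 × 56.0 = 10249 J
Total: 31054 + 209768 + 10249 = 251071 J = 251 kJ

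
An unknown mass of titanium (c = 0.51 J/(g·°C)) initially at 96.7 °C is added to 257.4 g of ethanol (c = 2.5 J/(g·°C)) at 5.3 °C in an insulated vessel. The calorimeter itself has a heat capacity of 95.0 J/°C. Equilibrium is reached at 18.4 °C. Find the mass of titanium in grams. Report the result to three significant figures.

q_gained = (257.4 × 2.5 + 95.0) × (18.4 − 5.3) = 9674 J
q_lost = m × 0.51 × (96.7 − 18.4) = 39.933 m
m = 9674 / 39.933 = 242 g

m = 242 g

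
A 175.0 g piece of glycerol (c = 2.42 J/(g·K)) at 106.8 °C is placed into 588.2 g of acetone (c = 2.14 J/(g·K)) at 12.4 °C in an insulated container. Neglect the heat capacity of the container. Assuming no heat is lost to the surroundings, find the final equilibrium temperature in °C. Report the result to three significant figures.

T_f = 36.2 °C

Heat lost by glycerol = heat gained by acetone.
(175.0)(2.42)(106.8 − T) = (588.2)(2.14)(T − 12.4)
423.5 (106.8 − T) = 1258.748 (T − 12.4)
45230 − 423.5 T = 1258.748 T − 15608
60838 = 1682.248 T
T = 36.16 °C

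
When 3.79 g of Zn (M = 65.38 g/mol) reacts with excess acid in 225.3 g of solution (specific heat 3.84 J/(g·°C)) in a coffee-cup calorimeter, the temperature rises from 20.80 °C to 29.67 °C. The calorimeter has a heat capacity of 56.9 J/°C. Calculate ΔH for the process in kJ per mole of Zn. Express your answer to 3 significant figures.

ΔH = -141 kJ/mol

|ΔT| = |29.67 − 20.80| = 8.87 °C
|q_surr| = (225.3 × 3.84 + 56.9) × 8.87 = 922.052 × 8.87 = 8179 J
n(Zn) = 3.79 / 65.38 = 0.05797 mol
Temperature rose, so q_rxn = −|q_surr| = -8.179 kJ
ΔH = q_rxn / n = -141.1 kJ/mol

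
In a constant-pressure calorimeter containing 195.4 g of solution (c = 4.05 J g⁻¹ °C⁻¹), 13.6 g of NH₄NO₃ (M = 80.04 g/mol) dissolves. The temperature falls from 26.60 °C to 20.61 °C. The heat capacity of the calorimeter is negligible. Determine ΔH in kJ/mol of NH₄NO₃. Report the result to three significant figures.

|ΔT| = |20.61 − 26.60| = 5.99 °C
|q_surr| = (195.4 × 4.05) × 5.99 = 791.37 × 5.99 = 4740 J
n(NH₄NO₃) = 13.6 / 80.04 = 0.1699 mol
Temperature fell, so q_rxn = +|q_surr| = 4.740 kJ
ΔH = q_rxn / n = 27.90 kJ/mol

ΔH = 27.9 kJ/mol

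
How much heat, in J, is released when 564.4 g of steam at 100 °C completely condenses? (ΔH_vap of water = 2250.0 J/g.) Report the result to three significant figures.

q = m × ΔH_vap = 564.4 × 2250.0 = 1270000 J

q = 1270000 J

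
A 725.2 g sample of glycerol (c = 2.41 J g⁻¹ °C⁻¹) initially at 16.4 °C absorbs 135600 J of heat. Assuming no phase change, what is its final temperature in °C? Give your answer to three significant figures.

T_f = 94.0 °C

ΔT = q / (m c) = 135600 / (725.2 × 2.41) = 77.59 °C
T_f = 16.4 + 77.59 = 93.99 °C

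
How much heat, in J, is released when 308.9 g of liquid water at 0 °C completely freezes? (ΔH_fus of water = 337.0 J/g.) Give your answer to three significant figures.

q = 104000 J

q = m × ΔH_fus = 308.9 × 337.0 = 104100 J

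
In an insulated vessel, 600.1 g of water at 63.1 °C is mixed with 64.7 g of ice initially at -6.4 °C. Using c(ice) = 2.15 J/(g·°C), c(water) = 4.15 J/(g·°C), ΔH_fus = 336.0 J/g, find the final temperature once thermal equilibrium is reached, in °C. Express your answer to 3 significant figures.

Heat to bring ice to 0 °C and melt it: q₁ = 64.7×2.15×6.4 + 64.7×336.0 = 22629 J
Heat the water can supply cooling to 0 °C: 600.1×4.15×63.1 = 157145 J > q₁, so all ice melts.
Energy balance: 600.1×4.15×(63.1 − T) = 22629 + 64.7×4.15×(T − 0)
2490.415(63.1 − T) = 22629 + 268.505 T
157145 − 22629 = 2758.920 T
T = 134516 / 2758.920 = 48.76 °C

T_f = 48.8 °C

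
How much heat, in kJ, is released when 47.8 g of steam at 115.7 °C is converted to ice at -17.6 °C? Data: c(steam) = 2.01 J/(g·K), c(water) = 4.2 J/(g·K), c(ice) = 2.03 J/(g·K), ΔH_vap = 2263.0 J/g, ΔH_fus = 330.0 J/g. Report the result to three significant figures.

q1 (cool steam 115.7→100 °C): 47.8 × 2.01 × 15.7 = 1508 J
q2 (condense at 100 °C): 47.8 × 2263.0 = 108171 J
q3 (cool water 100→0 °C): 47.8 × 4.2 × 100.0 = 20076 J
q4 (freeze at 0 °C): 47.8 × 330.0 = 15774 J
q5 (cool ice 0→-17.6 °C): 47.8 × 2.03 × 17.6 = 1708 J
Total: 1508 + 108171 + 20076 + 15774 + 1708 = 147237 J = 147 kJ

q = 147 kJ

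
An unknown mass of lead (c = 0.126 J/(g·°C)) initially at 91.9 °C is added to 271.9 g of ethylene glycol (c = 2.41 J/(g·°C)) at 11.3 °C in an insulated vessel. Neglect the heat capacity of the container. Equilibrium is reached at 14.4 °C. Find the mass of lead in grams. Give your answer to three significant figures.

m = 208 g

q_gained = (271.9 × 2.41) × (14.4 − 11.3) = 2031 J
q_lost = m × 0.126 × (91.9 − 14.4) = 9.765 m
m = 2031 / 9.765 = 208 g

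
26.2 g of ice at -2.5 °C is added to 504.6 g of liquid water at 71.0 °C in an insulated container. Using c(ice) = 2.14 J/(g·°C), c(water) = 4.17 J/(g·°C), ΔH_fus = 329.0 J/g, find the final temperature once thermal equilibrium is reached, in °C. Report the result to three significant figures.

T_f = 63.5 °C

Heat to bring ice to 0 °C and melt it: q₁ = 26.2×2.14×2.5 + 26.2×329.0 = 8760.0 J
Heat the water can supply cooling to 0 °C: 504.6×4.17×71.0 = 149397 J > q₁, so all ice melts.
Energy balance: 504.6×4.17×(71.0 − T) = 8760.0 + 26.2×4.17×(T − 0)
2104.182(71.0 − T) = 8760.0 + 109.254 T
149397 − 8760.0 = 2213.436 T
T = 140637.0 / 2213.436 = 63.54 °C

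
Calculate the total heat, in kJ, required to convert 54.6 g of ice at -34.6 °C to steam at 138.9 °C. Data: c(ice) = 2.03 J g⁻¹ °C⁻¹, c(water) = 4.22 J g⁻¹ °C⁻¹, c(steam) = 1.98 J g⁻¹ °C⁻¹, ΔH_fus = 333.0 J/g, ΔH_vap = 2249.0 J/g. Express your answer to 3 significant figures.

q = 172 kJ

q1 (heat ice -34.6→0.0 °C): 54.6 × 2.03 × 34.6 = 3835 J
q2 (melt at 0 °C): 54.6 × 333.0 = 18182 J
q3 (heat water 0.0→100.0 °C): 54.6 × 4.22 × 100.0 = 23041 J
q4 (vaporize at 100 °C): 54.6 × 2249.0 = 122795 J
q5 (heat steam 100.0→138.9 °C): 54.6 × 1.98 × 38.9 = 4205 J
Total: 3835 + 18182 + 23041 + 122795 + 4205 = 172058 J = 172 kJ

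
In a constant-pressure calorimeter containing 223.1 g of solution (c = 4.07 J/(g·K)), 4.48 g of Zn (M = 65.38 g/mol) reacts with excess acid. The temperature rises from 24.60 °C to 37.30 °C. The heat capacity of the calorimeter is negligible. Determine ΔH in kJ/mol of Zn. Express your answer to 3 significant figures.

|ΔT| = |37.30 − 24.60| = 12.70 °C
|q_surr| = (223.1 × 4.07) × 12.70 = 908.017 × 12.70 = 11530 J
n(Zn) = 4.48 / 65.38 = 0.06852 mol
Temperature rose, so q_rxn = −|q_surr| = -11.53 kJ
ΔH = q_rxn / n = -168.3 kJ/mol

ΔH = -168 kJ/mol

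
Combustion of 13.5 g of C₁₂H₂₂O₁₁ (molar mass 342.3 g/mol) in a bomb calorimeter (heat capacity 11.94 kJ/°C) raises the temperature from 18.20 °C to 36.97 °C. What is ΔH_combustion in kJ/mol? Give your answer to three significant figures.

ΔH = -5680 kJ/mol

ΔT = 36.97 − 18.20 = 18.77 °C
q_cal = C_cal × ΔT = 11.94 × 18.77 = 224.1138 kJ
n = 13.5 / 342.3 = 0.03944 mol
q_rxn = −q_cal = -224.1138 kJ
ΔH = -224.1138 / 0.03944 = -5682 kJ/mol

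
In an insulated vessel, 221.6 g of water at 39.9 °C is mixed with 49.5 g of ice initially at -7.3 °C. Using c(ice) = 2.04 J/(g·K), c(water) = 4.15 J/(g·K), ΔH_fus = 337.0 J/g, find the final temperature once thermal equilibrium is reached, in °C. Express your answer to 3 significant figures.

T_f = 17.1 °C

Heat to bring ice to 0 °C and melt it: q₁ = 49.5×2.04×7.3 + 49.5×337.0 = 17419 J
Heat the water can supply cooling to 0 °C: 221.6×4.15×39.9 = 36693.6 J > q₁, so all ice melts.
Energy balance: 221.6×4.15×(39.9 − T) = 17419 + 49.5×4.15×(T − 0)
919.64(39.9 − T) = 17419 + 205.425 T
36693.6 − 17419 = 1125.065 T
T = 19274.6 / 1125.065 = 17.13 °C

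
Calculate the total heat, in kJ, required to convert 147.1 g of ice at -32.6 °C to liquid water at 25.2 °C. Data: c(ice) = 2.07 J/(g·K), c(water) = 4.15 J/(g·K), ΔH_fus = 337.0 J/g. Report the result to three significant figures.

q = 74.9 kJ

q1 (heat ice -32.6→0.0 °C): 147.1 × 2.07 × 32.6 = 9927 J
q2 (melt at 0 °C): 147.1 × 337.0 = 49573 J
q3 (heat water 0.0→25.2 °C): 147.1 × 4.15 × 25.2 = 15384 J
Total: 9927 + 49573 + 15384 = 74884 J = 74.9 kJ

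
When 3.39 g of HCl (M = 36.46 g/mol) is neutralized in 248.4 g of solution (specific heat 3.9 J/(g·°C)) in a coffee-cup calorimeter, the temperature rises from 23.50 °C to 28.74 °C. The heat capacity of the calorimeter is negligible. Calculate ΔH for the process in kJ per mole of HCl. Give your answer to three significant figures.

|ΔT| = |28.74 − 23.50| = 5.24 °C
|q_surr| = (248.4 × 3.9) × 5.24 = 968.76 × 5.24 = 5076 J
n(HCl) = 3.39 / 36.46 = 0.09298 mol
Temperature rose, so q_rxn = −|q_surr| = -5.076 kJ
ΔH = q_rxn / n = -54.59 kJ/mol

ΔH = -54.6 kJ/mol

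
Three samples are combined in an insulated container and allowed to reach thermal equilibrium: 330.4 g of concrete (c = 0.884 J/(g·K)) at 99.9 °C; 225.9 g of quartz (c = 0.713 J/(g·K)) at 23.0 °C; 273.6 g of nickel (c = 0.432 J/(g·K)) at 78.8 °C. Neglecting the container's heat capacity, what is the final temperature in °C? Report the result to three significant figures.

T_f = 73.9 °C

Σ mᵢcᵢ(T − Tᵢ) = 0  ⇒  T = Σ mᵢcᵢTᵢ / Σ mᵢcᵢ
Σ mᵢcᵢ = 330.4×0.884 + 225.9×0.713 + 273.6×0.432 = 571.3355
Σ mᵢcᵢTᵢ = 292.0736×99.9 + 161.0667×23.0 + 118.1952×78.8 = 42196
T = 42196 / 571.3355 = 73.86 °C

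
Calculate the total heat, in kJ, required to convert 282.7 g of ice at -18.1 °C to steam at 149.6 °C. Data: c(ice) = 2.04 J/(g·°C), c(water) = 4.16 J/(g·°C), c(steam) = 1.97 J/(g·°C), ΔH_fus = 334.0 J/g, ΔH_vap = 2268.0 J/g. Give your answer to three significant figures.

q1 (heat ice -18.1→0.0 °C): 282.7 × 2.04 × 18.1 = 10438 J
q2 (melt at 0 °C): 282.7 × 334.0 = 94422 J
q3 (heat water 0.0→100.0 °C): 282.7 × 4.16 × 100.0 = 117603 J
q4 (vaporize at 100 °C): 282.7 × 2268.0 = 641164 J
q5 (heat steam 100.0→149.6 °C): 282.7 × 1.97 × 49.6 = 27623 J
Total: 10438 + 94422 + 117603 + 641164 + 27623 = 891250 J = 891 kJ

q = 891 kJ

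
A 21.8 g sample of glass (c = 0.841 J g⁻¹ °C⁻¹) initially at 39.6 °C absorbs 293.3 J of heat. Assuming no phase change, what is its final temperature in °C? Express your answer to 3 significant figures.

T_f = 55.6 °C

ΔT = q / (m c) = 293.3 / (21.8 × 0.841) = 16.00 °C
T_f = 39.6 + 16.00 = 55.60 °C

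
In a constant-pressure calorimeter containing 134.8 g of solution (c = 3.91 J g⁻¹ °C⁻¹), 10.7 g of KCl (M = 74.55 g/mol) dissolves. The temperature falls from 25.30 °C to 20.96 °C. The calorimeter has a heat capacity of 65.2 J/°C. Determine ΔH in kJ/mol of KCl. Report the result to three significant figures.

|ΔT| = |20.96 − 25.30| = 4.34 °C
|q_surr| = (134.8 × 3.91 + 65.2) × 4.34 = 592.268 × 4.34 = 2570 J
n(KCl) = 10.7 / 74.55 = 0.1435 mol
Temperature fell, so q_rxn = +|q_surr| = 2.570 kJ
ΔH = q_rxn / n = 17.91 kJ/mol

ΔH = 17.9 kJ/mol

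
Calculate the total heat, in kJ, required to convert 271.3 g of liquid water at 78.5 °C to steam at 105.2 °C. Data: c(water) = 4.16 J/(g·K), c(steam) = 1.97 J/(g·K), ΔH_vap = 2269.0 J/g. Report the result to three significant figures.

q = 643 kJ

q1 (heat water 78.5→100.0 °C): 271.3 × 4.16 × 21.5 = 24265 J
q2 (vaporize at 100 °C): 271.3 × 2269.0 = 615580 J
q3 (heat steam 100.0→105.2 °C): 271.3 × 1.97 × 5.2 = 2779 J
Total: 24265 + 615580 + 2779 = 642624 J = 643 kJ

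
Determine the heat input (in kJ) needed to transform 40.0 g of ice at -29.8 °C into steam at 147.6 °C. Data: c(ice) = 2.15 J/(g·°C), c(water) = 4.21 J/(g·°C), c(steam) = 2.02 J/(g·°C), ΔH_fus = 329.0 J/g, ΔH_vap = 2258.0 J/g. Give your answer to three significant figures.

q1 (heat ice -29.8→0.0 °C): 40.0 × 2.15 × 29.8 = 2563 J
q2 (melt at 0 °C): 40.0 × 329.0 = 13160 J
q3 (heat water 0.0→100.0 °C): 40.0 × 4.21 × 100.0 = 16840 J
q4 (vaporize at 100 °C): 40.0 × 2258.0 = 90320 J
q5 (heat steam 100.0→147.6 °C): 40.0 × 2.02 × 47.6 = 3846 J
Total: 2563 + 13160 + 16840 + 90320 + 3846 = 126729 J = 127 kJ

q = 127 kJ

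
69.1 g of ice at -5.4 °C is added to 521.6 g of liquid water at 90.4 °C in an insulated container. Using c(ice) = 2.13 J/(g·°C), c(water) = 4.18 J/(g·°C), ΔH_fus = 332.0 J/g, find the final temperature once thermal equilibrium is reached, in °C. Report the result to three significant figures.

Heat to bring ice to 0 °C and melt it: q₁ = 69.1×2.13×5.4 + 69.1×332.0 = 23736 J
Heat the water can supply cooling to 0 °C: 521.6×4.18×90.4 = 197098 J > q₁, so all ice melts.
Energy balance: 521.6×4.18×(90.4 − T) = 23736 + 69.1×4.18×(T − 0)
2180.288(90.4 − T) = 23736 + 288.838 T
197098 − 23736 = 2469.126 T
T = 173362 / 2469.126 = 70.21 °C

T_f = 70.2 °C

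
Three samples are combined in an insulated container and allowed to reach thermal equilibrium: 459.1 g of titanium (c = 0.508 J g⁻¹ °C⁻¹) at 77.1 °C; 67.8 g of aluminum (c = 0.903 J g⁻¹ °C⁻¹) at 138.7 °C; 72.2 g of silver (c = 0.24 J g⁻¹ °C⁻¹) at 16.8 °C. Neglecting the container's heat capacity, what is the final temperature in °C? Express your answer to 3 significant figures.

Σ mᵢcᵢ(T − Tᵢ) = 0  ⇒  T = Σ mᵢcᵢTᵢ / Σ mᵢcᵢ
Σ mᵢcᵢ = 459.1×0.508 + 67.8×0.903 + 72.2×0.24 = 311.7742
Σ mᵢcᵢTᵢ = 233.2228×77.1 + 61.2234×138.7 + 17.328×16.8 = 26764
T = 26764 / 311.7742 = 85.84 °C

T_f = 85.8 °C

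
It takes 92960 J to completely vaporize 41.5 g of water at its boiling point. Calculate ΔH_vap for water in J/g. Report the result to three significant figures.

ΔH_vap = q / m = 92960 / 41.5 = 2240 J/g

ΔH_vap = 2240 J/g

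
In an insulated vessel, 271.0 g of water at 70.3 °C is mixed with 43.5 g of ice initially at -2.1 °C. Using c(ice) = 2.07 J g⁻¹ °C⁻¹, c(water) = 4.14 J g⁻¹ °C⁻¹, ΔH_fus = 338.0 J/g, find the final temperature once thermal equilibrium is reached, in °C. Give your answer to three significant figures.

Heat to bring ice to 0 °C and melt it: q₁ = 43.5×2.07×2.1 + 43.5×338.0 = 14892 J
Heat the water can supply cooling to 0 °C: 271.0×4.14×70.3 = 78872.4 J > q₁, so all ice melts.
Energy balance: 271.0×4.14×(70.3 − T) = 14892 + 43.5×4.14×(T − 0)
1121.94(70.3 − T) = 14892 + 180.09 T
78872.4 − 14892 = 1302.03 T
T = 63980.4 / 1302.03 = 49.14 °C

T_f = 49.1 °C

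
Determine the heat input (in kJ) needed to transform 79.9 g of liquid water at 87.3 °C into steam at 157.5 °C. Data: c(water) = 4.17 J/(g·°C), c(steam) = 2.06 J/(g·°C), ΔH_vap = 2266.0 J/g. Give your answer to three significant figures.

q = 195 kJ

q1 (heat water 87.3→100.0 °C): 79.9 × 4.17 × 12.7 = 4231 J
q2 (vaporize at 100 °C): 79.9 × 2266.0 = 181053 J
q3 (heat steam 100.0→157.5 °C): 79.9 × 2.06 × 57.5 = 9464 J
Total: 4231 + 181053 + 9464 = 194748 J = 195 kJ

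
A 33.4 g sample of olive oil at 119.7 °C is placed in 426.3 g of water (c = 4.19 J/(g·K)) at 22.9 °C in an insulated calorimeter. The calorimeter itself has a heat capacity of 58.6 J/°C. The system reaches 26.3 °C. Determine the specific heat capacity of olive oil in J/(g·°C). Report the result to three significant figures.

q_gained = (426.3 × 4.19 + 58.6) × (26.3 − 22.9) = 6272 J
q_lost = 33.4 × c × (119.7 − 26.3) = 3119.56 c
Set equal: c = 6272 / 3119.56 = 2.01 J/(g·°C)

c = 2.01 J/(g·°C)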